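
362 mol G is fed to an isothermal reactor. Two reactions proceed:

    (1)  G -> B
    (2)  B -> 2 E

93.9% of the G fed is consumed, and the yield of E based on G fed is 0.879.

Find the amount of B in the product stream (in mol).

181 mol

Conversion of G: G consumed = 1ξ₁ = 0.939 × 362 → ξ₁ = 339.9 mol.
Yield of E: 2ξ₂ / 362 = 0.879 → ξ₂ = 159.1 mol.
Outlet amounts (n = n₀ + Σ ν·ξ):
  G: 362 − 1(339.9) = 22.08
  B: 0 + 1(339.9) − 1(159.1) = 180.8
  E: 0 + 2(159.1) = 318.2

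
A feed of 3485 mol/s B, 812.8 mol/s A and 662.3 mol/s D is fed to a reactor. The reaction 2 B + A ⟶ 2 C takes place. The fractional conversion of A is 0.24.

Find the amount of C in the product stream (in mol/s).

390 mol/s

A reacted = 0.24 × 812.8 = 195.1 mol/s; ν_A = −1, so ξ = 195.1/1 = 195.1 mol/s.
Outlet amounts (n = n₀ + ν ξ):
  B: 3485 − 2(195.1) = 3095
  A: 812.8 − 1(195.1) = 617.7
  C: 0 + 2(195.1) = 390.1
  D: 662.3 (inert)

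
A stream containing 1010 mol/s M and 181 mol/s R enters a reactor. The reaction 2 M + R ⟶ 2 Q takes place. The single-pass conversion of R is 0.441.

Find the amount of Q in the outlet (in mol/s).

160 mol/s

R reacted = 0.441 × 181 = 79.82 mol/s; ν_R = −1, so ξ = 79.82/1 = 79.82 mol/s.
Outlet amounts (n = n₀ + ν ξ):
  M: 1010 − 2(79.82) = 850.4
  R: 181 − 1(79.82) = 101.2
  Q: 0 + 2(79.82) = 159.6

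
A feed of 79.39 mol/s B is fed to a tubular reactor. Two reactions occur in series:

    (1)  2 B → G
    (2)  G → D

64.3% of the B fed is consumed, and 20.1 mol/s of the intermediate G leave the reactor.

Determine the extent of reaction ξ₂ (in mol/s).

Conversion of B: B consumed = 2ξ₁ = 0.643 × 79.39 → ξ₁ = 25.52 mol/s.
G balance: n_G = 0 + 1ξ₁ − 1ξ₂ = 20.1 → ξ₂ = (1·25.52 − 20.1)/1 = 5.424 mol/s.
Outlet amounts (n = n₀ + Σ ν·ξ):
  B: 79.39 − 2(25.52) = 28.34
  G: 0 + 1(25.52) − 1(5.424) = 20.1
  D: 0 + 1(5.424) = 5.424

ξ₂ = 5.42 mol/s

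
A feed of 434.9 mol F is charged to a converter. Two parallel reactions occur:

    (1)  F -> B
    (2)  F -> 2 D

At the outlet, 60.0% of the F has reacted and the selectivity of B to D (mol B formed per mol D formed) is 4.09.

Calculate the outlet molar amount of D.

Conversion of F: F consumed = 0.6 × 434.9 = 260.9 mol = 1ξ₁ + 1ξ₂.
Selectivity: 1ξ₁ / (2ξ₂) = 4.09 → ξ₁ = 8.18 ξ₂.
Substitute: (1·8.18 + 1) ξ₂ = 260.9 → ξ₂ = 28.42 mol, ξ₁ = 232.5 mol.
Outlet amounts (n = n₀ + Σ ν·ξ):
  F: 434.9 − 1(232.5) − 1(28.42) = 174
  B: 0 + 1(232.5) = 232.5
  D: 0 + 2(28.42) = 56.85

56.8 mol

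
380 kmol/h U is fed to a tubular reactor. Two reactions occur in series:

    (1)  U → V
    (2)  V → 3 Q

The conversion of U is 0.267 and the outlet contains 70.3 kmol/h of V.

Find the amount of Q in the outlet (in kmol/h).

Conversion of U: U consumed = 1ξ₁ = 0.267 × 380 → ξ₁ = 101.5 kmol/h.
V balance: n_V = 0 + 1ξ₁ − 1ξ₂ = 70.3 → ξ₂ = (1·101.5 − 70.3)/1 = 31.16 kmol/h.
Outlet amounts (n = n₀ + Σ ν·ξ):
  U: 380 − 1(101.5) = 278.5
  V: 0 + 1(101.5) − 1(31.16) = 70.3
  Q: 0 + 3(31.16) = 93.48

93.5 kmol/h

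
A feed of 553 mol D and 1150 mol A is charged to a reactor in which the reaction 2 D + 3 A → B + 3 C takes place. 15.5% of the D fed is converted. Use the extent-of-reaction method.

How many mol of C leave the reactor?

D reacted = 0.155 × 553 = 85.72 mol; ν_D = −2, so ξ = 85.72/2 = 42.86 mol.
Outlet amounts (n = n₀ + ν ξ):
  D: 553 − 2(42.86) = 467.3
  A: 1150 − 3(42.86) = 1021
  B: 0 + 1(42.86) = 42.86
  C: 0 + 3(42.86) = 128.6

129 mol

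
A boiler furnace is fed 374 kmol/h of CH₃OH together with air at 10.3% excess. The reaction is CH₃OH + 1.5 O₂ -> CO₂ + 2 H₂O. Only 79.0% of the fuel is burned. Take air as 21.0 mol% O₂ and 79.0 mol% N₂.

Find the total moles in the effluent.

Stoichiometric O₂ = 1.5 × 374 = 561 kmol/h; O₂ fed = 561 × 1.103 = 618.8 kmol/h.
N₂ fed = 618.8 × 79/21 = 2328 kmol/h.
Fuel reacted = 0.79 × 374 → ξ = 295.5 kmol/h.
Outlet (n = n₀ + ν ξ):
  CH₃OH: 374 − 1(295.5) = 78.54
  O₂: 618.8 − 1.5(295.5) = 175.6
  N₂: 2328 (inert)
  CO₂: 0 + 1(295.5) = 295.5
  H₂O: 0 + 2(295.5) = 590.9
Total out = 78.54 + 175.6 + 2328 + 295.5 + 590.9 = 3468 kmol/h.

3470 kmol/h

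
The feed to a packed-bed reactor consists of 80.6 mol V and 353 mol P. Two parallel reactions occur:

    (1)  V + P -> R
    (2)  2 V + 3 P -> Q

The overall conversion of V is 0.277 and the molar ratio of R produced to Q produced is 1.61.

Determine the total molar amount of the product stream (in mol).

399 mol

Conversion of V: V consumed = 0.277 × 80.6 = 22.33 mol = 1ξ₁ + 2ξ₂.
Selectivity: 1ξ₁ / (1ξ₂) = 1.61 → ξ₁ = 1.61 ξ₂.
Substitute: (1·1.61 + 2) ξ₂ = 22.33 → ξ₂ = 6.185 mol, ξ₁ = 9.957 mol.
Outlet amounts (n = n₀ + Σ ν·ξ):
  V: 80.6 − 1(9.957) − 2(6.185) = 58.27
  P: 353 − 1(9.957) − 3(6.185) = 324.5
  R: 0 + 1(9.957) = 9.957
  Q: 0 + 1(6.185) = 6.185
Total out = 58.27 + 324.5 + 9.957 + 6.185 = 398.9 mol.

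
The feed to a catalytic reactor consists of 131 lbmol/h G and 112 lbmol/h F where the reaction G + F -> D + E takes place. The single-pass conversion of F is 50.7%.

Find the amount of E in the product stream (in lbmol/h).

56.8 lbmol/h

F reacted = 0.507 × 112 = 56.78 lbmol/h; ν_F = −1, so ξ = 56.78/1 = 56.78 lbmol/h.
Outlet amounts (n = n₀ + ν ξ):
  G: 131 − 1(56.78) = 74.22
  F: 112 − 1(56.78) = 55.22
  D: 0 + 1(56.78) = 56.78
  E: 0 + 1(56.78) = 56.78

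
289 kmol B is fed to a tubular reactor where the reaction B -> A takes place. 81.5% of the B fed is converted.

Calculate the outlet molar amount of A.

B reacted = 0.815 × 289 = 235.5 kmol; ν_B = −1, so ξ = 235.5/1 = 235.5 kmol.
Outlet amounts (n = n₀ + ν ξ):
  B: 289 − 1(235.5) = 53.47
  A: 0 + 1(235.5) = 235.5

236 kmol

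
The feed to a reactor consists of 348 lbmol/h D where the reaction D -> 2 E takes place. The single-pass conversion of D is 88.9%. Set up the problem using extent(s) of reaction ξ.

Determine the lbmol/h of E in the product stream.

619 lbmol/h

D reacted = 0.889 × 348 = 309.4 lbmol/h; ν_D = −1, so ξ = 309.4/1 = 309.4 lbmol/h.
Outlet amounts (n = n₀ + ν ξ):
  D: 348 − 1(309.4) = 38.63
  E: 0 + 2(309.4) = 618.7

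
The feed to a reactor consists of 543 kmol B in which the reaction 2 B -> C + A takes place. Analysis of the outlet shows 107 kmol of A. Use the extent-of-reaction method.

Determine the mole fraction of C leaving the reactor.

0.197

For A: n = n₀ + 1ξ → 107 = 0 + 1ξ, giving ξ = 107 kmol.
Outlet amounts (n = n₀ + ν ξ):
  B: 543 − 2(107) = 329
  C: 0 + 1(107) = 107
  A: 0 + 1(107) = 107
Total out = 543 kmol; y_C = 107 / 543 = 0.1971.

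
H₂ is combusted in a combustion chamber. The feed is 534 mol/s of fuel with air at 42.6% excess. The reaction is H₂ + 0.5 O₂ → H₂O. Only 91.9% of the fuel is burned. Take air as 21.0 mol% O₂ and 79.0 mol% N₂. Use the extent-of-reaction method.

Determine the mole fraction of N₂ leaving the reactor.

Stoichiometric O₂ = 0.5 × 534 = 267 mol/s; O₂ fed = 267 × 1.426 = 380.7 mol/s.
N₂ fed = 380.7 × 79/21 = 1432 mol/s.
Fuel reacted = 0.919 × 534 → ξ = 490.7 mol/s.
Outlet (n = n₀ + ν ξ):
  H₂: 534 − 1(490.7) = 43.25
  O₂: 380.7 − 0.5(490.7) = 135.4
  N₂: 1432 (inert)
  H₂O: 0 + 1(490.7) = 490.7
Total out = 2102 mol/s; y_N₂ = 1432 / 2102 = 0.6815.

0.682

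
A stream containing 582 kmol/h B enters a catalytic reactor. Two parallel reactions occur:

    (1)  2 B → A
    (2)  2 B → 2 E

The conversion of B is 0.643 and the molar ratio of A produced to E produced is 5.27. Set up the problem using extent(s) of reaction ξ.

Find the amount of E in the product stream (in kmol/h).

Conversion of B: B consumed = 0.643 × 582 = 374.2 kmol/h = 2ξ₁ + 2ξ₂.
Selectivity: 1ξ₁ / (2ξ₂) = 5.27 → ξ₁ = 10.54 ξ₂.
Substitute: (2·10.54 + 2) ξ₂ = 374.2 → ξ₂ = 16.21 kmol/h, ξ₁ = 170.9 kmol/h.
Outlet amounts (n = n₀ + Σ ν·ξ):
  B: 582 − 2(170.9) − 2(16.21) = 207.8
  A: 0 + 1(170.9) = 170.9
  E: 0 + 2(16.21) = 32.43

32.4 kmol/h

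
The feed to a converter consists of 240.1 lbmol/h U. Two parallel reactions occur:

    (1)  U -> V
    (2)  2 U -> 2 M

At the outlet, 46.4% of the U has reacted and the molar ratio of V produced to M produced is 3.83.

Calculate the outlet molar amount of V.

88.3 lbmol/h

Conversion of U: U consumed = 0.464 × 240.1 = 111.4 lbmol/h = 1ξ₁ + 2ξ₂.
Selectivity: 1ξ₁ / (2ξ₂) = 3.83 → ξ₁ = 7.66 ξ₂.
Substitute: (1·7.66 + 2) ξ₂ = 111.4 → ξ₂ = 11.53 lbmol/h, ξ₁ = 88.34 lbmol/h.
Outlet amounts (n = n₀ + Σ ν·ξ):
  U: 240.1 − 1(88.34) − 2(11.53) = 128.7
  V: 0 + 1(88.34) = 88.34
  M: 0 + 2(11.53) = 23.07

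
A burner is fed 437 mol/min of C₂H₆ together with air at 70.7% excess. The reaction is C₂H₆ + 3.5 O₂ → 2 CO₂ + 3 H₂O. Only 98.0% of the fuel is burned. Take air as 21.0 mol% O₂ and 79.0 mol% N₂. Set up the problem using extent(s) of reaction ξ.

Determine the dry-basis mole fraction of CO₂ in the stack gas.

0.0726

Stoichiometric O₂ = 3.5 × 437 = 1530 mol/min; O₂ fed = 1530 × 1.707 = 2611 mol/min.
N₂ fed = 2611 × 79/21 = 9822 mol/min.
Fuel reacted = 0.98 × 437 → ξ = 428.3 mol/min.
Outlet (n = n₀ + ν ξ):
  C₂H₆: 437 − 1(428.3) = 8.74
  O₂: 2611 − 3.5(428.3) = 1112
  N₂: 9822 (inert)
  CO₂: 0 + 2(428.3) = 856.5
  H₂O: 0 + 3(428.3) = 1285
Dry total = 11800 mol/min; y_CO₂ (dry) = 856.5 / 11800 = 0.07259.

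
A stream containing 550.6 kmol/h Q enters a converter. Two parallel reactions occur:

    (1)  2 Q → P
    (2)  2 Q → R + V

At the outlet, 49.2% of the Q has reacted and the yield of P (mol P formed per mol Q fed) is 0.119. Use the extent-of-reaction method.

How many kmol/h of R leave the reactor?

Yield of P: 1ξ₁ / 550.6 = 0.119 → ξ₁ = 65.52 kmol/h.
Conversion of Q: 2ξ₁ + 2ξ₂ = 0.492 × 550.6 = 270.9 → ξ₂ = 69.93 kmol/h.
Outlet amounts (n = n₀ + Σ ν·ξ):
  Q: 550.6 − 2(65.52) − 2(69.93) = 279.7
  P: 0 + 1(65.52) = 65.52
  R: 0 + 1(69.93) = 69.93
  V: 0 + 1(69.93) = 69.93

69.9 kmol/h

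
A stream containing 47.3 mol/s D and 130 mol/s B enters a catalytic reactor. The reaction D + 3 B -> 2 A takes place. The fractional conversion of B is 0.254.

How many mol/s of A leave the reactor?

22 mol/s

B reacted = 0.254 × 130 = 33.02 mol/s; ν_B = −3, so ξ = 33.02/3 = 11.01 mol/s.
Outlet amounts (n = n₀ + ν ξ):
  D: 47.3 − 1(11.01) = 36.29
  B: 130 − 3(11.01) = 96.98
  A: 0 + 2(11.01) = 22.01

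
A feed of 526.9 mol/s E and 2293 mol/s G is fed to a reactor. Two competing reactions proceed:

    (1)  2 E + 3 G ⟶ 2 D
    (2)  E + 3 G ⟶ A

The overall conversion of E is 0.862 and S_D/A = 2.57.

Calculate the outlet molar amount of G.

1420 mol/s

Conversion of E: E consumed = 0.862 × 526.9 = 454.2 mol/s = 2ξ₁ + 1ξ₂.
Selectivity: 2ξ₁ / (1ξ₂) = 2.57 → ξ₁ = 1.285 ξ₂.
Substitute: (2·1.285 + 1) ξ₂ = 454.2 → ξ₂ = 127.2 mol/s, ξ₁ = 163.5 mol/s.
Outlet amounts (n = n₀ + Σ ν·ξ):
  E: 526.9 − 2(163.5) − 1(127.2) = 72.71
  G: 2293 − 3(163.5) − 3(127.2) = 1421
  D: 0 + 2(163.5) = 327
  A: 0 + 1(127.2) = 127.2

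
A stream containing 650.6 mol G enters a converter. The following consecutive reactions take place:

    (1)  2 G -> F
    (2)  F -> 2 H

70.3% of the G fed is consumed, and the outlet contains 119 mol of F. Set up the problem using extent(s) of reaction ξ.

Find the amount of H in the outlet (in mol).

219 mol

Conversion of G: G consumed = 2ξ₁ = 0.703 × 650.6 → ξ₁ = 228.7 mol.
F balance: n_F = 0 + 1ξ₁ − 1ξ₂ = 119 → ξ₂ = (1·228.7 − 119)/1 = 109.7 mol.
Outlet amounts (n = n₀ + Σ ν·ξ):
  G: 650.6 − 2(228.7) = 193.2
  F: 0 + 1(228.7) − 1(109.7) = 119
  H: 0 + 2(109.7) = 219.4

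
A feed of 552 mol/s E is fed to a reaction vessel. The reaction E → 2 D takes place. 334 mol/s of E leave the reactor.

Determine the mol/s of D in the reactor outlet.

For E: n = n₀ − 1ξ → 334 = 552 − 1ξ, giving ξ = 218 mol/s.
Outlet amounts (n = n₀ + ν ξ):
  E: 552 − 1(218) = 334
  D: 0 + 2(218) = 436

436 mol/s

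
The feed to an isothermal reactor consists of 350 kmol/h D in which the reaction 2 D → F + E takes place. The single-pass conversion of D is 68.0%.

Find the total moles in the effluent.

D reacted = 0.68 × 350 = 238 kmol/h; ν_D = −2, so ξ = 238/2 = 119 kmol/h.
Outlet amounts (n = n₀ + ν ξ):
  D: 350 − 2(119) = 112
  F: 0 + 1(119) = 119
  E: 0 + 1(119) = 119
Total out = 112 + 119 + 119 = 350 kmol/h.

350 kmol/h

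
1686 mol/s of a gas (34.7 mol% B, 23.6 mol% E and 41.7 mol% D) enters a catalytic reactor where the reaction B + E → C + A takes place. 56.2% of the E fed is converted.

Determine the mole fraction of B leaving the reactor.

E reacted = 0.562 × 397.9 = 223.6 mol/s; ν_E = −1, so ξ = 223.6/1 = 223.6 mol/s.
Outlet amounts (n = n₀ + ν ξ):
  B: 585 − 1(223.6) = 361.4
  E: 397.9 − 1(223.6) = 174.3
  C: 0 + 1(223.6) = 223.6
  A: 0 + 1(223.6) = 223.6
  D: 703.1 (inert)
Total out = 1686 mol/s; y_B = 361.4 / 1686 = 0.2144.

0.214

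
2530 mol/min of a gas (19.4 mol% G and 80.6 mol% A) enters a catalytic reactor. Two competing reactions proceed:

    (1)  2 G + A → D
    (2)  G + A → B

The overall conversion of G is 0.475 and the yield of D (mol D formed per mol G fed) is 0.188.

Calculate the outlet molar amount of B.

48.6 mol/min

Yield of D: 1ξ₁ / 490.8 = 0.188 → ξ₁ = 92.27 mol/min.
Conversion of G: 2ξ₁ + 1ξ₂ = 0.475 × 490.8 = 233.1 → ξ₂ = 48.59 mol/min.
Outlet amounts (n = n₀ + Σ ν·ξ):
  G: 490.8 − 2(92.27) − 1(48.59) = 257.7
  A: 2039 − 1(92.27) − 1(48.59) = 1898
  D: 0 + 1(92.27) = 92.27
  B: 0 + 1(48.59) = 48.59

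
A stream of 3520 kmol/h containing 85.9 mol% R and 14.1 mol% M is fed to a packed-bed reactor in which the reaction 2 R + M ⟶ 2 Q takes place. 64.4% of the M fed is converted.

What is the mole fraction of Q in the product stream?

M reacted = 0.644 × 496.3 = 319.6 kmol/h; ν_M = −1, so ξ = 319.6/1 = 319.6 kmol/h.
Outlet amounts (n = n₀ + ν ξ):
  R: 3024 − 2(319.6) = 2384
  M: 496.3 − 1(319.6) = 176.7
  Q: 0 + 2(319.6) = 639.3
Total out = 3200 kmol/h; y_Q = 639.3 / 3200 = 0.1997.

0.2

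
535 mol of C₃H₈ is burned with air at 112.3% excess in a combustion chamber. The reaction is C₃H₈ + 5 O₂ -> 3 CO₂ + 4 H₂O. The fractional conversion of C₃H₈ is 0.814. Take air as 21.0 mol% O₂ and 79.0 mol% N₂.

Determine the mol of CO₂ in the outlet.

Stoichiometric O₂ = 5 × 535 = 2675 mol; O₂ fed = 2675 × 2.123 = 5679 mol.
N₂ fed = 5679 × 79/21 = 21360 mol.
Fuel reacted = 0.814 × 535 → ξ = 435.5 mol.
Outlet (n = n₀ + ν ξ):
  C₃H₈: 535 − 1(435.5) = 99.51
  O₂: 5679 − 5(435.5) = 3502
  N₂: 21360 (inert)
  CO₂: 0 + 3(435.5) = 1306
  H₂O: 0 + 4(435.5) = 1742

1310 mol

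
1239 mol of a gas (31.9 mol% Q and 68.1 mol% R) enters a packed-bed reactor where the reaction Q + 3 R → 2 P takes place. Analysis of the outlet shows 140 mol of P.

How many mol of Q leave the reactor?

For P: n = n₀ + 2ξ → 140 = 0 + 2ξ, giving ξ = 70 mol.
Outlet amounts (n = n₀ + ν ξ):
  Q: 395.2 − 1(70) = 325.2
  R: 843.8 − 3(70) = 633.8
  P: 0 + 2(70) = 140

325 mol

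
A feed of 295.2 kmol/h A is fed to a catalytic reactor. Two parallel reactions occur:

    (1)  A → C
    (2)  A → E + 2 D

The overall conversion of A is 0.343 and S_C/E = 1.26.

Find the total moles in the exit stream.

Conversion of A: A consumed = 0.343 × 295.2 = 101.3 kmol/h = 1ξ₁ + 1ξ₂.
Selectivity: 1ξ₁ / (1ξ₂) = 1.26 → ξ₁ = 1.26 ξ₂.
Substitute: (1·1.26 + 1) ξ₂ = 101.3 → ξ₂ = 44.8 kmol/h, ξ₁ = 56.45 kmol/h.
Outlet amounts (n = n₀ + Σ ν·ξ):
  A: 295.2 − 1(56.45) − 1(44.8) = 193.9
  C: 0 + 1(56.45) = 56.45
  E: 0 + 1(44.8) = 44.8
  D: 0 + 2(44.8) = 89.6
Total out = 193.9 + 56.45 + 44.8 + 89.6 = 384.8 kmol/h.

385 kmol/h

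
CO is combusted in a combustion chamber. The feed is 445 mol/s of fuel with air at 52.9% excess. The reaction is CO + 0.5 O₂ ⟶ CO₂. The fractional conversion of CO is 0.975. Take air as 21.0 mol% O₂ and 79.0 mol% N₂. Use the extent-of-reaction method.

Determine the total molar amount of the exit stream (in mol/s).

Stoichiometric O₂ = 0.5 × 445 = 222.5 mol/s; O₂ fed = 222.5 × 1.529 = 340.2 mol/s.
N₂ fed = 340.2 × 79/21 = 1280 mol/s.
Fuel reacted = 0.975 × 445 → ξ = 433.9 mol/s.
Outlet (n = n₀ + ν ξ):
  CO: 445 − 1(433.9) = 11.12
  O₂: 340.2 − 0.5(433.9) = 123.3
  N₂: 1280 (inert)
  CO₂: 0 + 1(433.9) = 433.9
Total out = 11.12 + 123.3 + 1280 + 433.9 = 1848 mol/s.

1850 mol/s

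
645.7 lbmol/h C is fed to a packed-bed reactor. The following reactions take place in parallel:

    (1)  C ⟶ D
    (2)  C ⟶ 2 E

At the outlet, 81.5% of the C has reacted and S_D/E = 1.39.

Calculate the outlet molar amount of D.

387 lbmol/h

Conversion of C: C consumed = 0.815 × 645.7 = 526.2 lbmol/h = 1ξ₁ + 1ξ₂.
Selectivity: 1ξ₁ / (2ξ₂) = 1.39 → ξ₁ = 2.78 ξ₂.
Substitute: (1·2.78 + 1) ξ₂ = 526.2 → ξ₂ = 139.2 lbmol/h, ξ₁ = 387 lbmol/h.
Outlet amounts (n = n₀ + Σ ν·ξ):
  C: 645.7 − 1(387) − 1(139.2) = 119.5
  D: 0 + 1(387) = 387
  E: 0 + 2(139.2) = 278.4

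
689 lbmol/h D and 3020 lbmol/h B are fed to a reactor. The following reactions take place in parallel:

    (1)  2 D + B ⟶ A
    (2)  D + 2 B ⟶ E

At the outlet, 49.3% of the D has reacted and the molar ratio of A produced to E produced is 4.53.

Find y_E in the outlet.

0.0101

Conversion of D: D consumed = 0.493 × 689 = 339.7 lbmol/h = 2ξ₁ + 1ξ₂.
Selectivity: 1ξ₁ / (1ξ₂) = 4.53 → ξ₁ = 4.53 ξ₂.
Substitute: (2·4.53 + 1) ξ₂ = 339.7 → ξ₂ = 33.77 lbmol/h, ξ₁ = 153 lbmol/h.
Outlet amounts (n = n₀ + Σ ν·ξ):
  D: 689 − 2(153) − 1(33.77) = 349.3
  B: 3020 − 1(153) − 2(33.77) = 2800
  A: 0 + 1(153) = 153
  E: 0 + 1(33.77) = 33.77
Total out = 3336 lbmol/h; y_E = 33.77 / 3336 = 0.01012.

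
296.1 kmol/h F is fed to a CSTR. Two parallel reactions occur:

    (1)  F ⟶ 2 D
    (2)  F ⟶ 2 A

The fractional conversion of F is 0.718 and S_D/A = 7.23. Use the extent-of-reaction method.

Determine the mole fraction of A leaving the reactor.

0.102

Conversion of F: F consumed = 0.718 × 296.1 = 212.6 kmol/h = 1ξ₁ + 1ξ₂.
Selectivity: 2ξ₁ / (2ξ₂) = 7.23 → ξ₁ = 7.23 ξ₂.
Substitute: (1·7.23 + 1) ξ₂ = 212.6 → ξ₂ = 25.83 kmol/h, ξ₁ = 186.8 kmol/h.
Outlet amounts (n = n₀ + Σ ν·ξ):
  F: 296.1 − 1(186.8) − 1(25.83) = 83.5
  D: 0 + 2(186.8) = 373.5
  A: 0 + 2(25.83) = 51.66
Total out = 508.7 kmol/h; y_A = 51.66 / 508.7 = 0.1016.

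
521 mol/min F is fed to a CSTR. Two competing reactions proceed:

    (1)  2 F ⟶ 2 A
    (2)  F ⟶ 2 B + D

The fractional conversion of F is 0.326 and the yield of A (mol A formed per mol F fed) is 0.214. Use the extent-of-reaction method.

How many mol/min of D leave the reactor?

58.4 mol/min

Yield of A: 2ξ₁ / 521 = 0.214 → ξ₁ = 55.75 mol/min.
Conversion of F: 2ξ₁ + 1ξ₂ = 0.326 × 521 = 169.8 → ξ₂ = 58.35 mol/min.
Outlet amounts (n = n₀ + Σ ν·ξ):
  F: 521 − 2(55.75) − 1(58.35) = 351.2
  A: 0 + 2(55.75) = 111.5
  B: 0 + 2(58.35) = 116.7
  D: 0 + 1(58.35) = 58.35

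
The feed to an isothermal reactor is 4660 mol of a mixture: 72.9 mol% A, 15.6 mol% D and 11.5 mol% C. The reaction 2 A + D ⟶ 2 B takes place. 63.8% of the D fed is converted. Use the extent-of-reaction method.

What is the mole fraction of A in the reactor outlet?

0.589

D reacted = 0.638 × 727 = 463.8 mol; ν_D = −1, so ξ = 463.8/1 = 463.8 mol.
Outlet amounts (n = n₀ + ν ξ):
  A: 3397 − 2(463.8) = 2470
  D: 727 − 1(463.8) = 263.2
  B: 0 + 2(463.8) = 927.6
  C: 535.9 (inert)
Total out = 4196 mol; y_A = 2470 / 4196 = 0.5885.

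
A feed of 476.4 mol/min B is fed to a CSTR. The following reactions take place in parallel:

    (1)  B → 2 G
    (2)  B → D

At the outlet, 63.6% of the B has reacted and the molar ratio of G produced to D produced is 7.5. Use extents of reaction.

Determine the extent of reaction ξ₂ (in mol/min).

ξ₂ = 63.8 mol/min

Conversion of B: B consumed = 0.636 × 476.4 = 303 mol/min = 1ξ₁ + 1ξ₂.
Selectivity: 2ξ₁ / (1ξ₂) = 7.5 → ξ₁ = 3.75 ξ₂.
Substitute: (1·3.75 + 1) ξ₂ = 303 → ξ₂ = 63.79 mol/min, ξ₁ = 239.2 mol/min.
Outlet amounts (n = n₀ + Σ ν·ξ):
  B: 476.4 − 1(239.2) − 1(63.79) = 173.4
  G: 0 + 2(239.2) = 478.4
  D: 0 + 1(63.79) = 63.79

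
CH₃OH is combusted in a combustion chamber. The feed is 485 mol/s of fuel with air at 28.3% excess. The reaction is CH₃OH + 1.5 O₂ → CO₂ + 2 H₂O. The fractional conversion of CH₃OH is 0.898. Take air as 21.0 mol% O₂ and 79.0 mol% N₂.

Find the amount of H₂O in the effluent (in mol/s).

Stoichiometric O₂ = 1.5 × 485 = 727.5 mol/s; O₂ fed = 727.5 × 1.283 = 933.4 mol/s.
N₂ fed = 933.4 × 79/21 = 3511 mol/s.
Fuel reacted = 0.898 × 485 → ξ = 435.5 mol/s.
Outlet (n = n₀ + ν ξ):
  CH₃OH: 485 − 1(435.5) = 49.47
  O₂: 933.4 − 1.5(435.5) = 280.1
  N₂: 3511 (inert)
  CO₂: 0 + 1(435.5) = 435.5
  H₂O: 0 + 2(435.5) = 871.1

871 mol/s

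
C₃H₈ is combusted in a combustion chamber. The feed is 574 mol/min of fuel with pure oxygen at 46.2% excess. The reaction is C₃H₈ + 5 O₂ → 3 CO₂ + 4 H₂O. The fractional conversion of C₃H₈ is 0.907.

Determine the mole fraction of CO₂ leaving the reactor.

Stoichiometric O₂ = 5 × 574 = 2870 mol/min; O₂ fed = 2870 × 1.462 = 4196 mol/min.
Fuel reacted = 0.907 × 574 → ξ = 520.6 mol/min.
Outlet (n = n₀ + ν ξ):
  C₃H₈: 574 − 1(520.6) = 53.38
  O₂: 4196 − 5(520.6) = 1593
  CO₂: 0 + 3(520.6) = 1562
  H₂O: 0 + 4(520.6) = 2082
Total out = 5291 mol/min; y_CO₂ = 1562 / 5291 = 0.2952.

0.295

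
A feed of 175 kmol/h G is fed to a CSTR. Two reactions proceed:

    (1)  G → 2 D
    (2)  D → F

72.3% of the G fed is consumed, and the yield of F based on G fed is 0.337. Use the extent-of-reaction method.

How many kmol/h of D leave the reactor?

194 kmol/h

Conversion of G: G consumed = 1ξ₁ = 0.723 × 175 → ξ₁ = 126.5 kmol/h.
Yield of F: 1ξ₂ / 175 = 0.337 → ξ₂ = 58.98 kmol/h.
Outlet amounts (n = n₀ + Σ ν·ξ):
  G: 175 − 1(126.5) = 48.48
  D: 0 + 2(126.5) − 1(58.98) = 194.1
  F: 0 + 1(58.98) = 58.98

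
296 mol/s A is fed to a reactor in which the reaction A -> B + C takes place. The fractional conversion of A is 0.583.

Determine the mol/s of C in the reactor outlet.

A reacted = 0.583 × 296 = 172.6 mol/s; ν_A = −1, so ξ = 172.6/1 = 172.6 mol/s.
Outlet amounts (n = n₀ + ν ξ):
  A: 296 − 1(172.6) = 123.4
  B: 0 + 1(172.6) = 172.6
  C: 0 + 1(172.6) = 172.6

173 mol/s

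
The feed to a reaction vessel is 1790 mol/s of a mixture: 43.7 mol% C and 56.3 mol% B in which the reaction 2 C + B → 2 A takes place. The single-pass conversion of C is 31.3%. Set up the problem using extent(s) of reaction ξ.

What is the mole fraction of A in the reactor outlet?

0.147

C reacted = 0.313 × 782.2 = 244.8 mol/s; ν_C = −2, so ξ = 244.8/2 = 122.4 mol/s.
Outlet amounts (n = n₀ + ν ξ):
  C: 782.2 − 2(122.4) = 537.4
  B: 1008 − 1(122.4) = 885.4
  A: 0 + 2(122.4) = 244.8
Total out = 1668 mol/s; y_A = 244.8 / 1668 = 0.1468.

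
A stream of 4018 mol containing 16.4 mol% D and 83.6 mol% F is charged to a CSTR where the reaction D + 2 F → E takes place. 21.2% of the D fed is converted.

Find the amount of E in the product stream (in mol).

D reacted = 0.212 × 659 = 139.7 mol; ν_D = −1, so ξ = 139.7/1 = 139.7 mol.
Outlet amounts (n = n₀ + ν ξ):
  D: 659 − 1(139.7) = 519.3
  F: 3359 − 2(139.7) = 3080
  E: 0 + 1(139.7) = 139.7

140 mol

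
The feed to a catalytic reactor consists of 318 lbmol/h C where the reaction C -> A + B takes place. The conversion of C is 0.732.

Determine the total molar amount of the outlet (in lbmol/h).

C reacted = 0.732 × 318 = 232.8 lbmol/h; ν_C = −1, so ξ = 232.8/1 = 232.8 lbmol/h.
Outlet amounts (n = n₀ + ν ξ):
  C: 318 − 1(232.8) = 85.22
  A: 0 + 1(232.8) = 232.8
  B: 0 + 1(232.8) = 232.8
Total out = 85.22 + 232.8 + 232.8 = 550.8 lbmol/h.

551 lbmol/h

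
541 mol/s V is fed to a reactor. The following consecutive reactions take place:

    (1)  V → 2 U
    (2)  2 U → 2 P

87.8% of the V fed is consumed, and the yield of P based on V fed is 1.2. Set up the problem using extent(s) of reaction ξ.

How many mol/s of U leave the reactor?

301 mol/s

Conversion of V: V consumed = 1ξ₁ = 0.878 × 541 → ξ₁ = 475 mol/s.
Yield of P: 2ξ₂ / 541 = 1.2 → ξ₂ = 324.6 mol/s.
Outlet amounts (n = n₀ + Σ ν·ξ):
  V: 541 − 1(475) = 66
  U: 0 + 2(475) − 2(324.6) = 300.8
  P: 0 + 2(324.6) = 649.2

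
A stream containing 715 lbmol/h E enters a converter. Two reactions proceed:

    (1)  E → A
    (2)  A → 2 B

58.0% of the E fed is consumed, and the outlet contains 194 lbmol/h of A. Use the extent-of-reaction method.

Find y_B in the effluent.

0.472

Conversion of E: E consumed = 1ξ₁ = 0.58 × 715 → ξ₁ = 414.7 lbmol/h.
A balance: n_A = 0 + 1ξ₁ − 1ξ₂ = 194 → ξ₂ = (1·414.7 − 194)/1 = 220.7 lbmol/h.
Outlet amounts (n = n₀ + Σ ν·ξ):
  E: 715 − 1(414.7) = 300.3
  A: 0 + 1(414.7) − 1(220.7) = 194
  B: 0 + 2(220.7) = 441.4
Total out = 935.7 lbmol/h; y_B = 441.4 / 935.7 = 0.4717.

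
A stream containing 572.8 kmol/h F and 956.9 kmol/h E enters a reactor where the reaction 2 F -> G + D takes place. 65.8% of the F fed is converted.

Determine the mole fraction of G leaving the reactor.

F reacted = 0.658 × 572.8 = 376.9 kmol/h; ν_F = −2, so ξ = 376.9/2 = 188.5 kmol/h.
Outlet amounts (n = n₀ + ν ξ):
  F: 572.8 − 2(188.5) = 195.9
  G: 0 + 1(188.5) = 188.5
  D: 0 + 1(188.5) = 188.5
  E: 956.9 (inert)
Total out = 1530 kmol/h; y_G = 188.5 / 1530 = 0.1232.

0.123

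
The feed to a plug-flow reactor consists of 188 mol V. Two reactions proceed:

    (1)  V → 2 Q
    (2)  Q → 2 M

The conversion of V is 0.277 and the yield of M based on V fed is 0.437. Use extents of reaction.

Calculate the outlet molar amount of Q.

63.1 mol

Conversion of V: V consumed = 1ξ₁ = 0.277 × 188 → ξ₁ = 52.08 mol.
Yield of M: 2ξ₂ / 188 = 0.437 → ξ₂ = 41.08 mol.
Outlet amounts (n = n₀ + Σ ν·ξ):
  V: 188 − 1(52.08) = 135.9
  Q: 0 + 2(52.08) − 1(41.08) = 63.07
  M: 0 + 2(41.08) = 82.16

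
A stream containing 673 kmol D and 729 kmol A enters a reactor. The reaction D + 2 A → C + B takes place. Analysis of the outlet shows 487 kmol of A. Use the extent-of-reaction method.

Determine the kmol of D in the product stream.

552 kmol

For A: n = n₀ − 2ξ → 487 = 729 − 2ξ, giving ξ = 121 kmol.
Outlet amounts (n = n₀ + ν ξ):
  D: 673 − 1(121) = 552
  A: 729 − 2(121) = 487
  C: 0 + 1(121) = 121
  B: 0 + 1(121) = 121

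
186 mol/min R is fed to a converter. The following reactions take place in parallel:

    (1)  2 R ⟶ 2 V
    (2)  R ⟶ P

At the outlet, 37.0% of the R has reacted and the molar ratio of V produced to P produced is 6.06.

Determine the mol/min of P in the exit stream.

Conversion of R: R consumed = 0.37 × 186 = 68.82 mol/min = 2ξ₁ + 1ξ₂.
Selectivity: 2ξ₁ / (1ξ₂) = 6.06 → ξ₁ = 3.03 ξ₂.
Substitute: (2·3.03 + 1) ξ₂ = 68.82 → ξ₂ = 9.748 mol/min, ξ₁ = 29.54 mol/min.
Outlet amounts (n = n₀ + Σ ν·ξ):
  R: 186 − 2(29.54) − 1(9.748) = 117.2
  V: 0 + 2(29.54) = 59.07
  P: 0 + 1(9.748) = 9.748

9.75 mol/min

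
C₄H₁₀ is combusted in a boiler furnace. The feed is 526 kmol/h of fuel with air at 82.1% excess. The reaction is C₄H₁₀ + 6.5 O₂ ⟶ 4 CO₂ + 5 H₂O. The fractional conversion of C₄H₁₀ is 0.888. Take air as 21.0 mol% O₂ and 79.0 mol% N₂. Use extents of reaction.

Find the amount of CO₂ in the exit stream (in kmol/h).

Stoichiometric O₂ = 6.5 × 526 = 3419 kmol/h; O₂ fed = 3419 × 1.821 = 6226 kmol/h.
N₂ fed = 6226 × 79/21 = 23420 kmol/h.
Fuel reacted = 0.888 × 526 → ξ = 467.1 kmol/h.
Outlet (n = n₀ + ν ξ):
  C₄H₁₀: 526 − 1(467.1) = 58.91
  O₂: 6226 − 6.5(467.1) = 3190
  N₂: 23420 (inert)
  CO₂: 0 + 4(467.1) = 1868
  H₂O: 0 + 5(467.1) = 2335

1870 kmol/h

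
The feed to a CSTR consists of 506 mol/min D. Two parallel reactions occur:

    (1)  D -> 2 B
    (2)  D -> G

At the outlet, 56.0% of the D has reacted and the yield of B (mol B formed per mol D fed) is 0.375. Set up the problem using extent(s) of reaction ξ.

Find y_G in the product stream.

0.314

Yield of B: 2ξ₁ / 506 = 0.375 → ξ₁ = 94.88 mol/min.
Conversion of D: 1ξ₁ + 1ξ₂ = 0.56 × 506 = 283.4 → ξ₂ = 188.5 mol/min.
Outlet amounts (n = n₀ + Σ ν·ξ):
  D: 506 − 1(94.88) − 1(188.5) = 222.6
  B: 0 + 2(94.88) = 189.8
  G: 0 + 1(188.5) = 188.5
Total out = 600.9 mol/min; y_G = 188.5 / 600.9 = 0.3137.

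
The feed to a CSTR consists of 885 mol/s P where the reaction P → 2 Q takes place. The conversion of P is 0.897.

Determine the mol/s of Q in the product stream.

1590 mol/s

P reacted = 0.897 × 885 = 793.8 mol/s; ν_P = −1, so ξ = 793.8/1 = 793.8 mol/s.
Outlet amounts (n = n₀ + ν ξ):
  P: 885 − 1(793.8) = 91.15
  Q: 0 + 2(793.8) = 1588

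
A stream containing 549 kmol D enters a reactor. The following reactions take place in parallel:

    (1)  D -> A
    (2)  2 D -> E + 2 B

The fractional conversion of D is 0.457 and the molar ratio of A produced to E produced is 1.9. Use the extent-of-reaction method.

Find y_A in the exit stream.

Conversion of D: D consumed = 0.457 × 549 = 250.9 kmol = 1ξ₁ + 2ξ₂.
Selectivity: 1ξ₁ / (1ξ₂) = 1.9 → ξ₁ = 1.9 ξ₂.
Substitute: (1·1.9 + 2) ξ₂ = 250.9 → ξ₂ = 64.33 kmol, ξ₁ = 122.2 kmol.
Outlet amounts (n = n₀ + Σ ν·ξ):
  D: 549 − 1(122.2) − 2(64.33) = 298.1
  A: 0 + 1(122.2) = 122.2
  E: 0 + 1(64.33) = 64.33
  B: 0 + 2(64.33) = 128.7
Total out = 613.3 kmol; y_A = 122.2 / 613.3 = 0.1993.

0.199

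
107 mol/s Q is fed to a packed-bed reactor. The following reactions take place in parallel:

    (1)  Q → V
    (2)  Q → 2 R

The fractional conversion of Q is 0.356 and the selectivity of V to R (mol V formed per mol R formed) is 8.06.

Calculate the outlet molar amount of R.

Conversion of Q: Q consumed = 0.356 × 107 = 38.09 mol/s = 1ξ₁ + 1ξ₂.
Selectivity: 1ξ₁ / (2ξ₂) = 8.06 → ξ₁ = 16.12 ξ₂.
Substitute: (1·16.12 + 1) ξ₂ = 38.09 → ξ₂ = 2.225 mol/s, ξ₁ = 35.87 mol/s.
Outlet amounts (n = n₀ + Σ ν·ξ):
  Q: 107 − 1(35.87) − 1(2.225) = 68.91
  V: 0 + 1(35.87) = 35.87
  R: 0 + 2(2.225) = 4.45

4.45 mol/s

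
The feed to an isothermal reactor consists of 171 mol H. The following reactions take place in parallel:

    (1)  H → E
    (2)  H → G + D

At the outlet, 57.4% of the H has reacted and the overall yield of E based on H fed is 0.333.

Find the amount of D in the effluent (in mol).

41.2 mol

Yield of E: 1ξ₁ / 171 = 0.333 → ξ₁ = 56.94 mol.
Conversion of H: 1ξ₁ + 1ξ₂ = 0.574 × 171 = 98.15 → ξ₂ = 41.21 mol.
Outlet amounts (n = n₀ + Σ ν·ξ):
  H: 171 − 1(56.94) − 1(41.21) = 72.85
  E: 0 + 1(56.94) = 56.94
  G: 0 + 1(41.21) = 41.21
  D: 0 + 1(41.21) = 41.21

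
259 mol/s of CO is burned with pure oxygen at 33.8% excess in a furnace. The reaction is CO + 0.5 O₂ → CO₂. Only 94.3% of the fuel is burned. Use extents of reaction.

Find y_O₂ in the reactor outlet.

0.165

Stoichiometric O₂ = 0.5 × 259 = 129.5 mol/s; O₂ fed = 129.5 × 1.338 = 173.3 mol/s.
Fuel reacted = 0.943 × 259 → ξ = 244.2 mol/s.
Outlet (n = n₀ + ν ξ):
  CO: 259 − 1(244.2) = 14.76
  O₂: 173.3 − 0.5(244.2) = 51.15
  CO₂: 0 + 1(244.2) = 244.2
Total out = 310.2 mol/s; y_O₂ = 51.15 / 310.2 = 0.1649.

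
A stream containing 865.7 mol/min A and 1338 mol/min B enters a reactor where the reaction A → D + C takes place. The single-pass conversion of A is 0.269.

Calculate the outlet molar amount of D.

233 mol/min

A reacted = 0.269 × 865.7 = 232.9 mol/min; ν_A = −1, so ξ = 232.9/1 = 232.9 mol/min.
Outlet amounts (n = n₀ + ν ξ):
  A: 865.7 − 1(232.9) = 632.8
  D: 0 + 1(232.9) = 232.9
  C: 0 + 1(232.9) = 232.9
  B: 1338 (inert)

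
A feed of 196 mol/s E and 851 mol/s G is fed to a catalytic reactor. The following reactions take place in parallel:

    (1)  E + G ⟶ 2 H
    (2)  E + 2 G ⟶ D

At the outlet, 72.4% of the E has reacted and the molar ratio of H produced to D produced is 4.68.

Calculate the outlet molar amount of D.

42.5 mol/s

Conversion of E: E consumed = 0.724 × 196 = 141.9 mol/s = 1ξ₁ + 1ξ₂.
Selectivity: 2ξ₁ / (1ξ₂) = 4.68 → ξ₁ = 2.34 ξ₂.
Substitute: (1·2.34 + 1) ξ₂ = 141.9 → ξ₂ = 42.49 mol/s, ξ₁ = 99.42 mol/s.
Outlet amounts (n = n₀ + Σ ν·ξ):
  E: 196 − 1(99.42) − 1(42.49) = 54.1
  G: 851 − 1(99.42) − 2(42.49) = 666.6
  H: 0 + 2(99.42) = 198.8
  D: 0 + 1(42.49) = 42.49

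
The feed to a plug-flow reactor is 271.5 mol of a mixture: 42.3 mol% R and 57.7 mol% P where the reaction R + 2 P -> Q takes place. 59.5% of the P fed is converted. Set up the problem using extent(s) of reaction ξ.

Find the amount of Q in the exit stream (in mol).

46.6 mol

P reacted = 0.595 × 156.7 = 93.21 mol; ν_P = −2, so ξ = 93.21/2 = 46.61 mol.
Outlet amounts (n = n₀ + ν ξ):
  R: 114.8 − 1(46.61) = 68.24
  P: 156.7 − 2(46.61) = 63.45
  Q: 0 + 1(46.61) = 46.61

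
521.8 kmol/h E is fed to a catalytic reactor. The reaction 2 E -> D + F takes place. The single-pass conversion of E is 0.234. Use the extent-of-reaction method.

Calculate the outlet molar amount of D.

61.1 kmol/h

E reacted = 0.234 × 521.8 = 122.1 kmol/h; ν_E = −2, so ξ = 122.1/2 = 61.05 kmol/h.
Outlet amounts (n = n₀ + ν ξ):
  E: 521.8 − 2(61.05) = 399.7
  D: 0 + 1(61.05) = 61.05
  F: 0 + 1(61.05) = 61.05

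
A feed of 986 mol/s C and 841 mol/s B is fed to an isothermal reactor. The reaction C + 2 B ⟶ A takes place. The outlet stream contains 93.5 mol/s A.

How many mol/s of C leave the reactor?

For A: n = n₀ + 1ξ → 93.5 = 0 + 1ξ, giving ξ = 93.5 mol/s.
Outlet amounts (n = n₀ + ν ξ):
  C: 986 − 1(93.5) = 892.5
  B: 841 − 2(93.5) = 654
  A: 0 + 1(93.5) = 93.5

892 mol/s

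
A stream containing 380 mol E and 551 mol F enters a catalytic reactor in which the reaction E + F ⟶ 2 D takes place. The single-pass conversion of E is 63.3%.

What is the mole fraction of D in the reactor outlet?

E reacted = 0.633 × 380 = 240.5 mol; ν_E = −1, so ξ = 240.5/1 = 240.5 mol.
Outlet amounts (n = n₀ + ν ξ):
  E: 380 − 1(240.5) = 139.5
  F: 551 − 1(240.5) = 310.5
  D: 0 + 2(240.5) = 481.1
Total out = 931 mol; y_D = 481.1 / 931 = 0.5167.

0.517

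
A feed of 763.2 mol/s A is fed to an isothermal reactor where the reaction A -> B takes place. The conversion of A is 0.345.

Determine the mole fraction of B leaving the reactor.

A reacted = 0.345 × 763.2 = 263.3 mol/s; ν_A = −1, so ξ = 263.3/1 = 263.3 mol/s.
Outlet amounts (n = n₀ + ν ξ):
  A: 763.2 − 1(263.3) = 499.9
  B: 0 + 1(263.3) = 263.3
Total out = 763.2 mol/s; y_B = 263.3 / 763.2 = 0.345.

0.345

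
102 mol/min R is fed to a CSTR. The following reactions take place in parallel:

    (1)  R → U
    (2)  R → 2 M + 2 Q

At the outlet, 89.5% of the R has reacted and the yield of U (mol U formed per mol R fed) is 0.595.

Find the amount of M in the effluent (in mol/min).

61.2 mol/min

Yield of U: 1ξ₁ / 102 = 0.595 → ξ₁ = 60.69 mol/min.
Conversion of R: 1ξ₁ + 1ξ₂ = 0.895 × 102 = 91.29 → ξ₂ = 30.6 mol/min.
Outlet amounts (n = n₀ + Σ ν·ξ):
  R: 102 − 1(60.69) − 1(30.6) = 10.71
  U: 0 + 1(60.69) = 60.69
  M: 0 + 2(30.6) = 61.2
  Q: 0 + 2(30.6) = 61.2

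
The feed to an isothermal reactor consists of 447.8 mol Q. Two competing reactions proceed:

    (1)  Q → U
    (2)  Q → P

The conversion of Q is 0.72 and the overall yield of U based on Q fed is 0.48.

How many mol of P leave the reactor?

107 mol

Yield of U: 1ξ₁ / 447.8 = 0.48 → ξ₁ = 214.9 mol.
Conversion of Q: 1ξ₁ + 1ξ₂ = 0.72 × 447.8 = 322.4 → ξ₂ = 107.5 mol.
Outlet amounts (n = n₀ + Σ ν·ξ):
  Q: 447.8 − 1(214.9) − 1(107.5) = 125.4
  U: 0 + 1(214.9) = 214.9
  P: 0 + 1(107.5) = 107.5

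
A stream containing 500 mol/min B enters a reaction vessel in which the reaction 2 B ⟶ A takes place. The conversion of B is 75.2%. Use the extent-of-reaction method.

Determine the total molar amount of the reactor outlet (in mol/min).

B reacted = 0.752 × 500 = 376 mol/min; ν_B = −2, so ξ = 376/2 = 188 mol/min.
Outlet amounts (n = n₀ + ν ξ):
  B: 500 − 2(188) = 124
  A: 0 + 1(188) = 188
Total out = 124 + 188 = 312 mol/min.

312 mol/min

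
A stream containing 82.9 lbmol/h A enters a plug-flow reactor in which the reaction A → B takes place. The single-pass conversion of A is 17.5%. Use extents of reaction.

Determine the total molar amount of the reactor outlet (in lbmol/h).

82.9 lbmol/h

A reacted = 0.175 × 82.9 = 14.51 lbmol/h; ν_A = −1, so ξ = 14.51/1 = 14.51 lbmol/h.
Outlet amounts (n = n₀ + ν ξ):
  A: 82.9 − 1(14.51) = 68.39
  B: 0 + 1(14.51) = 14.51
Total out = 68.39 + 14.51 = 82.9 lbmol/h.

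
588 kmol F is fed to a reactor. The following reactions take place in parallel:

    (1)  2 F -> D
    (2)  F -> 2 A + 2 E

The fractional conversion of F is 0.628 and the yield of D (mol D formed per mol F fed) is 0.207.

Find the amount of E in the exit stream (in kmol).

252 kmol

Yield of D: 1ξ₁ / 588 = 0.207 → ξ₁ = 121.7 kmol.
Conversion of F: 2ξ₁ + 1ξ₂ = 0.628 × 588 = 369.3 → ξ₂ = 125.8 kmol.
Outlet amounts (n = n₀ + Σ ν·ξ):
  F: 588 − 2(121.7) − 1(125.8) = 218.7
  D: 0 + 1(121.7) = 121.7
  A: 0 + 2(125.8) = 251.7
  E: 0 + 2(125.8) = 251.7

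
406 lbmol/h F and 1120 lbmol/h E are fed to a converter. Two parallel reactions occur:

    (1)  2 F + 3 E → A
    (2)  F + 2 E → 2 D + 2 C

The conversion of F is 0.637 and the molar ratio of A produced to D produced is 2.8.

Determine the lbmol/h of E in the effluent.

721 lbmol/h

Conversion of F: F consumed = 0.637 × 406 = 258.6 lbmol/h = 2ξ₁ + 1ξ₂.
Selectivity: 1ξ₁ / (2ξ₂) = 2.8 → ξ₁ = 5.6 ξ₂.
Substitute: (2·5.6 + 1) ξ₂ = 258.6 → ξ₂ = 21.2 lbmol/h, ξ₁ = 118.7 lbmol/h.
Outlet amounts (n = n₀ + Σ ν·ξ):
  F: 406 − 2(118.7) − 1(21.2) = 147.4
  E: 1120 − 3(118.7) − 2(21.2) = 721.5
  A: 0 + 1(118.7) = 118.7
  D: 0 + 2(21.2) = 42.4
  C: 0 + 2(21.2) = 42.4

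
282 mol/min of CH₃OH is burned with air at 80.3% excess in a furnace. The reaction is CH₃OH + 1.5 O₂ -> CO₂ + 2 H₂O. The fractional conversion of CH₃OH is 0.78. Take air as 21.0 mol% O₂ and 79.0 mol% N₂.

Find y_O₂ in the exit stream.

0.108

Stoichiometric O₂ = 1.5 × 282 = 423 mol/min; O₂ fed = 423 × 1.803 = 762.7 mol/min.
N₂ fed = 762.7 × 79/21 = 2869 mol/min.
Fuel reacted = 0.78 × 282 → ξ = 220 mol/min.
Outlet (n = n₀ + ν ξ):
  CH₃OH: 282 − 1(220) = 62.04
  O₂: 762.7 − 1.5(220) = 432.7
  N₂: 2869 (inert)
  CO₂: 0 + 1(220) = 220
  H₂O: 0 + 2(220) = 439.9
Total out = 4024 mol/min; y_O₂ = 432.7 / 4024 = 0.1075.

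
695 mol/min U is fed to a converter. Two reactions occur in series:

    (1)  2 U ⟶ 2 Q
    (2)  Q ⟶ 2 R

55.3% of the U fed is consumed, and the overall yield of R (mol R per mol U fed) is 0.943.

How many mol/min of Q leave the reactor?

Conversion of U: U consumed = 2ξ₁ = 0.553 × 695 → ξ₁ = 192.2 mol/min.
Yield of R: 2ξ₂ / 695 = 0.943 → ξ₂ = 327.7 mol/min.
Outlet amounts (n = n₀ + Σ ν·ξ):
  U: 695 − 2(192.2) = 310.7
  Q: 0 + 2(192.2) − 1(327.7) = 56.64
  R: 0 + 2(327.7) = 655.4

56.6 mol/min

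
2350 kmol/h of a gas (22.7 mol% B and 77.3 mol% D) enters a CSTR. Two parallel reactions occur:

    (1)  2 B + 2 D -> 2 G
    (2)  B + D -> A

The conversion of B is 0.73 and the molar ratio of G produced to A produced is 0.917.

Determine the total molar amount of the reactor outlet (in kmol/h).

1960 kmol/h

Conversion of B: B consumed = 0.73 × 533.5 = 389.4 kmol/h = 2ξ₁ + 1ξ₂.
Selectivity: 2ξ₁ / (1ξ₂) = 0.917 → ξ₁ = 0.4585 ξ₂.
Substitute: (2·0.4585 + 1) ξ₂ = 389.4 → ξ₂ = 203.1 kmol/h, ξ₁ = 93.14 kmol/h.
Outlet amounts (n = n₀ + Σ ν·ξ):
  B: 533.5 − 2(93.14) − 1(203.1) = 144
  D: 1817 − 2(93.14) − 1(203.1) = 1427
  G: 0 + 2(93.14) = 186.3
  A: 0 + 1(203.1) = 203.1
Total out = 144 + 1427 + 186.3 + 203.1 = 1961 kmol/h.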